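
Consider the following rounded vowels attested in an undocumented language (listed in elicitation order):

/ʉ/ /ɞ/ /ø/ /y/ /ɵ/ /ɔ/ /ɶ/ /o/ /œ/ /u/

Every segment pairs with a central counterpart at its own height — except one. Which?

High: /y/ ~ /ʉ/ ~ /u/
High-mid: /ø/ ~ /ɵ/ ~ /o/
Low-mid: /œ/ ~ /ɞ/ ~ /ɔ/
Low: only /ɶ/ (front); no central partner.
So /ɶ/ is the unpaired segment.

/ɶ/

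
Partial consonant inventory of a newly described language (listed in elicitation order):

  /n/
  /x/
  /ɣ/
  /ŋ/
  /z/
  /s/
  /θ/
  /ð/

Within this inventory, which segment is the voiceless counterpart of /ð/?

/θ/

/ð/ is a voiced dental fricative.
The voiceless counterpart is a voiceless dental fricative — in this inventory, /θ/.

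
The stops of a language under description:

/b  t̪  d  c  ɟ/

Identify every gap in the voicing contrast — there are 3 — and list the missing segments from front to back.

Voiceless: /t̪/ (dental), /c/ (palatal).
Voiced: /b/ (bilabial), /d/ (alveolar), /ɟ/ (palatal).
Gaps, from front to back: bilabial lacks voiceless (/p/); dental lacks voiced (/d̪/); alveolar lacks voiceless (/t/).

/p/, /d̪/, /t/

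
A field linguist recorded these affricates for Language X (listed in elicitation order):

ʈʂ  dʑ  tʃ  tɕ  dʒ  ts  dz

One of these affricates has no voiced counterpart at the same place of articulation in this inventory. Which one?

/ʈʂ/

Alveolar: /ts/ ~ /dz/
Postalveolar: /tʃ/ ~ /dʒ/
Alveolo-palatal: /tɕ/ ~ /dʑ/
Retroflex: only /ʈʂ/ (voiceless); no voiced partner.
So /ʈʂ/ is the unpaired segment.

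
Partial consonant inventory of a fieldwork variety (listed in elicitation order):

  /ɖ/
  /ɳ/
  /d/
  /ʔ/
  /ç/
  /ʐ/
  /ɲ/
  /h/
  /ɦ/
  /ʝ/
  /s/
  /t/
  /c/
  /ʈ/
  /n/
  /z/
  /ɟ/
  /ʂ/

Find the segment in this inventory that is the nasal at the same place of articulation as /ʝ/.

/ʝ/ is a voiced palatal fricative.
The nasal at the same place is a palatal nasal — in this inventory, /ɲ/.

/ɲ/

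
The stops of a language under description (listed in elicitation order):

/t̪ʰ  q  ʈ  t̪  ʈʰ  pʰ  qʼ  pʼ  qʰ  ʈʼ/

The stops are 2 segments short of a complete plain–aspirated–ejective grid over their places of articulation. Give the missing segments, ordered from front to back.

Plain: /t̪/ (dental), /ʈ/ (retroflex), /q/ (uvular).
Aspirated: /pʰ/ (bilabial), /t̪ʰ/ (dental), /ʈʰ/ (retroflex), /qʰ/ (uvular).
Ejective: /pʼ/ (bilabial), /ʈʼ/ (retroflex), /qʼ/ (uvular).
Gaps, from front to back: bilabial lacks plain (/p/); dental lacks ejective (/t̪ʼ/).

/p/, /t̪ʼ/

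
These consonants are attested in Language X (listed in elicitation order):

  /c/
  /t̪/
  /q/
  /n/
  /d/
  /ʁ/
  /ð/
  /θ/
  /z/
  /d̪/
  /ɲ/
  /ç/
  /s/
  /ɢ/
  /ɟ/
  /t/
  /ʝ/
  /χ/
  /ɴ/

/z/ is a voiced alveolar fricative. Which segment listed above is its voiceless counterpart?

The voiceless counterpart is a voiceless alveolar fricative — in this inventory, /s/.

/s/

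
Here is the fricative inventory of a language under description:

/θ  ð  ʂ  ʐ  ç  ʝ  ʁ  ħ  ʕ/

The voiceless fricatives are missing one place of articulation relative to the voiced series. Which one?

Voiceless: /θ/ (dental), /ʂ/ (retroflex), /ç/ (palatal), /ħ/ (pharyngeal).
Voiced: /ð/ (dental), /ʐ/ (retroflex), /ʝ/ (palatal), /ʁ/ (uvular), /ʕ/ (pharyngeal).
Every place of articulation has a voiceless member except uvular, where /χ/ would be expected.

uvular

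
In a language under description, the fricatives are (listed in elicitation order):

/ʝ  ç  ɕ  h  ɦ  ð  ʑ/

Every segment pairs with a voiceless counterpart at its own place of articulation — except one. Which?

Alveolo-palatal: /ɕ/ ~ /ʑ/
Palatal: /ç/ ~ /ʝ/
Glottal: /h/ ~ /ɦ/
Dental: only /ð/ (voiced); no voiceless partner.
So /ð/ is the unpaired segment.

/ð/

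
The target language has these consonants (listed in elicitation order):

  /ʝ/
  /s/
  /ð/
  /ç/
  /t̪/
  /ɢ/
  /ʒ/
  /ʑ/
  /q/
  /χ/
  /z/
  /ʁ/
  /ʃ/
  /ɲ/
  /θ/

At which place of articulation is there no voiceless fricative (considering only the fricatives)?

alveolo-palatal

Voiceless: /θ/ (dental), /s/ (alveolar), /ʃ/ (postalveolar), /ç/ (palatal), /χ/ (uvular).
Voiced: /ð/ (dental), /z/ (alveolar), /ʒ/ (postalveolar), /ʑ/ (alveolo-palatal), /ʝ/ (palatal), /ʁ/ (uvular).
Every place of articulation has a voiceless member except alveolo-palatal, where /ɕ/ would be expected.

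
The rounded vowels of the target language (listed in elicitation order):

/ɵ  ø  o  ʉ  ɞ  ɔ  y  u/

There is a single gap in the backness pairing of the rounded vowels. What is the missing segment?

Front: /y/ (high), /ø/ (high-mid).
Central: /ʉ/ (high), /ɵ/ (high-mid), /ɞ/ (low-mid).
Back: /u/ (high), /o/ (high-mid), /ɔ/ (low-mid).
The low-mid row has no front member, so the gap is the low-mid front rounded vowel /œ/.

/œ/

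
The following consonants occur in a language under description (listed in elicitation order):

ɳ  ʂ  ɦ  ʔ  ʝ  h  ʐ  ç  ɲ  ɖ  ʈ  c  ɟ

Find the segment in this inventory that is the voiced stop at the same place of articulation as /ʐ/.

/ɖ/

/ʐ/ is a voiced retroflex fricative.
The voiced stop at the same place is a voiced retroflex stop — in this inventory, /ɖ/.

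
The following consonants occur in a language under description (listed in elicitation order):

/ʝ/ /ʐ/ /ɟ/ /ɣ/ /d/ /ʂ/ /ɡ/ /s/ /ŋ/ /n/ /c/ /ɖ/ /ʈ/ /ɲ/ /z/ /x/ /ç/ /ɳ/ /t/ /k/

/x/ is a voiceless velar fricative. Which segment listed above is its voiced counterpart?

/ɣ/

The voiced counterpart is a voiced velar fricative — in this inventory, /ɣ/.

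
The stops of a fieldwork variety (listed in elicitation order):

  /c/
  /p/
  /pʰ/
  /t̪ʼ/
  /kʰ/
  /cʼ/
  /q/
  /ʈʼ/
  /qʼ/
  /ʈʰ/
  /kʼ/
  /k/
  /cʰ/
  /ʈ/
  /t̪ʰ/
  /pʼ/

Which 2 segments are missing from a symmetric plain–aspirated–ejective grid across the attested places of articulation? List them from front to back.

bilabial: plain /p/, aspirated /pʰ/, ejective /pʼ/.
dental: plain —, aspirated /t̪ʰ/, ejective /t̪ʼ/.
retroflex: plain /ʈ/, aspirated /ʈʰ/, ejective /ʈʼ/.
palatal: plain /c/, aspirated /cʰ/, ejective /cʼ/.
velar: plain /k/, aspirated /kʰ/, ejective /kʼ/.
uvular: plain /q/, aspirated —, ejective /qʼ/.
Gaps, from front to back: dental lacks plain (/t̪/); uvular lacks aspirated (/qʰ/).

/t̪/, /qʰ/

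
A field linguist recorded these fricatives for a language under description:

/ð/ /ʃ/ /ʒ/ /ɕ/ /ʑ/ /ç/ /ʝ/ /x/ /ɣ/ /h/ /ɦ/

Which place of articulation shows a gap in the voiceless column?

dental

place of articulation  voiceless  voiced  
dental            —         ð       
postalveolar      ʃ         ʒ       
alveolo-palatal   ɕ         ʑ       
palatal           ç         ʝ       
velar             x         ɣ       
glottal           h         ɦ       
Every place of articulation has a voiceless member except dental, where /θ/ would be expected.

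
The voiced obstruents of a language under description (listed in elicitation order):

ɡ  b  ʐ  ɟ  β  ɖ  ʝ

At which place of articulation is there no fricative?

velar

Stop: /b/ (bilabial), /ɖ/ (retroflex), /ɟ/ (palatal), /ɡ/ (velar).
Fricative: /β/ (bilabial), /ʐ/ (retroflex), /ʝ/ (palatal).
Every place of articulation has a fricative member except velar, where /ɣ/ would be expected.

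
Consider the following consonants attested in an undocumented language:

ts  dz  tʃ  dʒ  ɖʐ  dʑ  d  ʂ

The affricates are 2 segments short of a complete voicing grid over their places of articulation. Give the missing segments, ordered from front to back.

place of articulation  voiceless  voiced  
alveolar          ts        dz      
postalveolar      tʃ        dʒ      
retroflex         —         ɖʐ      
alveolo-palatal   —         dʑ      
Gaps, from front to back: retroflex lacks voiceless (/ʈʂ/); alveolo-palatal lacks voiceless (/tɕ/).

/ʈʂ/, /tɕ/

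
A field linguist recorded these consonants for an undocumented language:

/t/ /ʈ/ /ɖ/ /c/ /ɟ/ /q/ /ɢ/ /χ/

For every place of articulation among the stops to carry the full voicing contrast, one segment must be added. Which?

/d/

place of articulation  voiceless  voiced  
alveolar          t         —       
retroflex         ʈ         ɖ       
palatal           c         ɟ       
uvular            q         ɢ       
The alveolar row has no voiced member, so the gap is the voiced alveolar stop /d/.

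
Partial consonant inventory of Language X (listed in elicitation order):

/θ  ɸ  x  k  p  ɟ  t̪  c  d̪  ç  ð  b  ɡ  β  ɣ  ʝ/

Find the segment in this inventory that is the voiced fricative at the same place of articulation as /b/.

/β/

/b/ is a voiced bilabial stop.
The voiced fricative at the same place is a voiced bilabial fricative — in this inventory, /β/.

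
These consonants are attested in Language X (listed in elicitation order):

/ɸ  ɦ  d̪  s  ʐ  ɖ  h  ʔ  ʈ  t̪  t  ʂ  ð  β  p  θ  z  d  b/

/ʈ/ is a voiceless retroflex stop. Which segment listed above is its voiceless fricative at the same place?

The voiceless fricative at the same place is a voiceless retroflex fricative — in this inventory, /ʂ/.

/ʂ/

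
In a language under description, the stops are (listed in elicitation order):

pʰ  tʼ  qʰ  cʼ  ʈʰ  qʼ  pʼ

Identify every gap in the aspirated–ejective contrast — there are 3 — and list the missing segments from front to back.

/tʰ/, /ʈʼ/, /cʰ/

bilabial: aspirated /pʰ/, ejective /pʼ/.
alveolar: aspirated —, ejective /tʼ/.
retroflex: aspirated /ʈʰ/, ejective —.
palatal: aspirated —, ejective /cʼ/.
uvular: aspirated /qʰ/, ejective /qʼ/.
Gaps, from front to back: alveolar lacks aspirated (/tʰ/); retroflex lacks ejective (/ʈʼ/); palatal lacks aspirated (/cʰ/).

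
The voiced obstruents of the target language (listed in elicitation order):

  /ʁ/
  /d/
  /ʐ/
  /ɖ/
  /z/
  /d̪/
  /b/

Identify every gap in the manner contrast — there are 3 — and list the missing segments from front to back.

/β/, /ð/, /ɢ/

place of articulation  stop      fricative
bilabial          b         —       
dental            d̪        —       
alveolar          d         z       
retroflex         ɖ         ʐ       
uvular            —         ʁ       
Gaps, from front to back: bilabial lacks fricative (/β/); dental lacks fricative (/ð/); uvular lacks stop (/ɢ/).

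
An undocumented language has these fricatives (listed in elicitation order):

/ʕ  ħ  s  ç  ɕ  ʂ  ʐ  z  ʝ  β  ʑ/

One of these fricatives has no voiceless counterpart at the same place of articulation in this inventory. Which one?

/β/

Alveolar: /s/ ~ /z/
Retroflex: /ʂ/ ~ /ʐ/
Alveolo-palatal: /ɕ/ ~ /ʑ/
Palatal: /ç/ ~ /ʝ/
Pharyngeal: /ħ/ ~ /ʕ/
Bilabial: only /β/ (voiced); no voiceless partner.
So /β/ is the unpaired segment.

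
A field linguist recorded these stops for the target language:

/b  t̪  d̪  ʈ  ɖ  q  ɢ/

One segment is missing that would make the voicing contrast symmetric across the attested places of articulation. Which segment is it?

place of articulation  voiceless  voiced  
bilabial          —         b       
dental            t̪        d̪      
retroflex         ʈ         ɖ       
uvular            q         ɢ       
The bilabial row has no voiceless member, so the gap is the voiceless bilabial stop /p/.

/p/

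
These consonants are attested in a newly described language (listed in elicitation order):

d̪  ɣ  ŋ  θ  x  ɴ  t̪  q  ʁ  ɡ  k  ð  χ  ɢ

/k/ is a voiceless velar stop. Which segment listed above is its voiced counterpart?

The voiced counterpart is a voiced velar stop — in this inventory, /ɡ/.

/ɡ/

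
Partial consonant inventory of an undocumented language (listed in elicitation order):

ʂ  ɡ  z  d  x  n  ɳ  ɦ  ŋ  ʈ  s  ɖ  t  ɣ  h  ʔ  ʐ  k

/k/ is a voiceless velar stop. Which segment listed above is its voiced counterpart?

/ɡ/

The voiced counterpart is a voiced velar stop — in this inventory, /ɡ/.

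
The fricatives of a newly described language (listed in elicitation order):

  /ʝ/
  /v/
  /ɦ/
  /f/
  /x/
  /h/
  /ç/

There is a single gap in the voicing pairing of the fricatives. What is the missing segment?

labiodental: voiceless /f/, voiced /v/.
palatal: voiceless /ç/, voiced /ʝ/.
velar: voiceless /x/, voiced —.
glottal: voiceless /h/, voiced /ɦ/.
The velar row has no voiced member, so the gap is the voiced velar fricative /ɣ/.

/ɣ/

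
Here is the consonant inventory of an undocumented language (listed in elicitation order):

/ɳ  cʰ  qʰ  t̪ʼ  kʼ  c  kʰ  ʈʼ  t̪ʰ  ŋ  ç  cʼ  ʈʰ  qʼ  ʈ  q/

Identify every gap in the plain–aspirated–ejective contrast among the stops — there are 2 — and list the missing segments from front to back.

/t̪/, /k/

Plain: /ʈ/ (retroflex), /c/ (palatal), /q/ (uvular).
Aspirated: /t̪ʰ/ (dental), /ʈʰ/ (retroflex), /cʰ/ (palatal), /kʰ/ (velar), /qʰ/ (uvular).
Ejective: /t̪ʼ/ (dental), /ʈʼ/ (retroflex), /cʼ/ (palatal), /kʼ/ (velar), /qʼ/ (uvular).
Gaps, from front to back: dental lacks plain (/t̪/); velar lacks plain (/k/).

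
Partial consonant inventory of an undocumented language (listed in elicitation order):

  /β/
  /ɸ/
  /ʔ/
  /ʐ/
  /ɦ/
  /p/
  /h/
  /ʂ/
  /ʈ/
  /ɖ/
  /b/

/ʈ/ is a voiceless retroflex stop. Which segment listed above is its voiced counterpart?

/ɖ/

The voiced counterpart is a voiced retroflex stop — in this inventory, /ɖ/.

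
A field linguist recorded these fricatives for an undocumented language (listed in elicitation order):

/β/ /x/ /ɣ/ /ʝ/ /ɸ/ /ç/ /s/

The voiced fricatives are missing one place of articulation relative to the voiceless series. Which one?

bilabial: voiceless /ɸ/, voiced /β/.
alveolar: voiceless /s/, voiced —.
palatal: voiceless /ç/, voiced /ʝ/.
velar: voiceless /x/, voiced /ɣ/.
Every place of articulation has a voiced member except alveolar, where /z/ would be expected.

alveolar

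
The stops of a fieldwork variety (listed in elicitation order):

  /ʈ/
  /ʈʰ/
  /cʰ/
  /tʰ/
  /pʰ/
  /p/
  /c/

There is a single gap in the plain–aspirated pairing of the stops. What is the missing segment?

/t/

Plain: /p/ (bilabial), /ʈ/ (retroflex), /c/ (palatal).
Aspirated: /pʰ/ (bilabial), /tʰ/ (alveolar), /ʈʰ/ (retroflex), /cʰ/ (palatal).
The alveolar row has no plain member, so the gap is the plain alveolar stop /t/.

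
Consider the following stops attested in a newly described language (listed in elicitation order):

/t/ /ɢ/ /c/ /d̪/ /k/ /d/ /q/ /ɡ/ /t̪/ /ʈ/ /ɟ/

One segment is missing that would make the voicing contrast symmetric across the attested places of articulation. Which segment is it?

/ɖ/

Voiceless: /t̪/ (dental), /t/ (alveolar), /ʈ/ (retroflex), /c/ (palatal), /k/ (velar), /q/ (uvular).
Voiced: /d̪/ (dental), /d/ (alveolar), /ɟ/ (palatal), /ɡ/ (velar), /ɢ/ (uvular).
The retroflex row has no voiced member, so the gap is the voiced retroflex stop /ɖ/.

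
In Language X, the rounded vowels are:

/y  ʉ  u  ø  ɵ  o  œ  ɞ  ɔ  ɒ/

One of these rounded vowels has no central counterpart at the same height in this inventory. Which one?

/ɒ/

High: /y/ ~ /ʉ/ ~ /u/
High-mid: /ø/ ~ /ɵ/ ~ /o/
Low-mid: /œ/ ~ /ɞ/ ~ /ɔ/
Low: only /ɒ/ (back); no central partner.
So /ɒ/ is the unpaired segment.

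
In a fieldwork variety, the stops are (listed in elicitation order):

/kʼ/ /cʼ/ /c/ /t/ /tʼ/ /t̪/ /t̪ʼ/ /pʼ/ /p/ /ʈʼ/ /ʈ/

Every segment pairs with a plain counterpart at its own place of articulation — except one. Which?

Bilabial: /p/ ~ /pʼ/
Dental: /t̪/ ~ /t̪ʼ/
Alveolar: /t/ ~ /tʼ/
Retroflex: /ʈ/ ~ /ʈʼ/
Palatal: /c/ ~ /cʼ/
Velar: only /kʼ/ (ejective); no plain partner.
So /kʼ/ is the unpaired segment.

/kʼ/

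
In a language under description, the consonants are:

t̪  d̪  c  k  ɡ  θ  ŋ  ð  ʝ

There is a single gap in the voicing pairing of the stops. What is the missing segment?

/ɟ/

dental: voiceless /t̪/, voiced /d̪/.
palatal: voiceless /c/, voiced —.
velar: voiceless /k/, voiced /ɡ/.
The palatal row has no voiced member, so the gap is the voiced palatal stop /ɟ/.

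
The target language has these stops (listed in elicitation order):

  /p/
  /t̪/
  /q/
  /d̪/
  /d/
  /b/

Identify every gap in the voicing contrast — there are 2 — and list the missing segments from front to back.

place of articulation  voiceless  voiced  
bilabial          p         b       
dental            t̪        d̪      
alveolar          —         d       
uvular            q         —       
Gaps, from front to back: alveolar lacks voiceless (/t/); uvular lacks voiced (/ɢ/).

/t/, /ɢ/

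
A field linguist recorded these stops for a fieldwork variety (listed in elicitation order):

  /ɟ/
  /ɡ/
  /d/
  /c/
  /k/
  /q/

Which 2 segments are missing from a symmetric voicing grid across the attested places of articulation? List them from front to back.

/t/, /ɢ/

alveolar: voiceless —, voiced /d/.
palatal: voiceless /c/, voiced /ɟ/.
velar: voiceless /k/, voiced /ɡ/.
uvular: voiceless /q/, voiced —.
Gaps, from front to back: alveolar lacks voiceless (/t/); uvular lacks voiced (/ɢ/).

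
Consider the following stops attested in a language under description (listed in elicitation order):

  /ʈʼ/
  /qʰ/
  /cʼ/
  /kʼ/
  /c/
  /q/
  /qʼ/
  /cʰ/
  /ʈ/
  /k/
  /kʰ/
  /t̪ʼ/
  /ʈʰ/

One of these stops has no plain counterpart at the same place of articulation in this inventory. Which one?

/t̪ʼ/

Retroflex: /ʈ/ ~ /ʈʰ/ ~ /ʈʼ/
Palatal: /c/ ~ /cʰ/ ~ /cʼ/
Velar: /k/ ~ /kʰ/ ~ /kʼ/
Uvular: /q/ ~ /qʰ/ ~ /qʼ/
Dental: only /t̪ʼ/ (ejective); no plain partner.
So /t̪ʼ/ is the unpaired segment.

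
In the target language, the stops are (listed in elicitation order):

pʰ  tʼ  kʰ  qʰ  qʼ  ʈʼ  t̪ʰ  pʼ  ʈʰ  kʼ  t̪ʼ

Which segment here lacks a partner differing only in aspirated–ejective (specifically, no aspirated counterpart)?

/tʼ/

Bilabial: /pʰ/ ~ /pʼ/
Dental: /t̪ʰ/ ~ /t̪ʼ/
Retroflex: /ʈʰ/ ~ /ʈʼ/
Velar: /kʰ/ ~ /kʼ/
Uvular: /qʰ/ ~ /qʼ/
Alveolar: only /tʼ/ (ejective); no aspirated partner.
So /tʼ/ is the unpaired segment.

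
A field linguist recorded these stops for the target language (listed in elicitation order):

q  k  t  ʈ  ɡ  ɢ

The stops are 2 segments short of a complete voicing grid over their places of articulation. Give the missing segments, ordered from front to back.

Voiceless: /t/ (alveolar), /ʈ/ (retroflex), /k/ (velar), /q/ (uvular).
Voiced: /ɡ/ (velar), /ɢ/ (uvular).
Gaps, from front to back: alveolar lacks voiced (/d/); retroflex lacks voiced (/ɖ/).

/d/, /ɖ/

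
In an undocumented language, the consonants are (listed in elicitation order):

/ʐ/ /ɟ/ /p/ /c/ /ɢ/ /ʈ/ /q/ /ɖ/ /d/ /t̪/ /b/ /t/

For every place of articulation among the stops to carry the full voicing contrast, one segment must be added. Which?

/d̪/

bilabial: voiceless /p/, voiced /b/.
dental: voiceless /t̪/, voiced —.
alveolar: voiceless /t/, voiced /d/.
retroflex: voiceless /ʈ/, voiced /ɖ/.
palatal: voiceless /c/, voiced /ɟ/.
uvular: voiceless /q/, voiced /ɢ/.
The dental row has no voiced member, so the gap is the voiced dental stop /d̪/.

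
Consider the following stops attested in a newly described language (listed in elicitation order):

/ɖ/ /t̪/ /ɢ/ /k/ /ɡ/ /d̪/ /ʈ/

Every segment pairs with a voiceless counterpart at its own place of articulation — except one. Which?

/ɢ/

Dental: /t̪/ ~ /d̪/
Retroflex: /ʈ/ ~ /ɖ/
Velar: /k/ ~ /ɡ/
Uvular: only /ɢ/ (voiced); no voiceless partner.
So /ɢ/ is the unpaired segment.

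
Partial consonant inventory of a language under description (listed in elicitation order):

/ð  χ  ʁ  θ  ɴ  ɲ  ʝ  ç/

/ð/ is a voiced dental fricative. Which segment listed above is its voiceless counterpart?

The voiceless counterpart is a voiceless dental fricative — in this inventory, /θ/.

/θ/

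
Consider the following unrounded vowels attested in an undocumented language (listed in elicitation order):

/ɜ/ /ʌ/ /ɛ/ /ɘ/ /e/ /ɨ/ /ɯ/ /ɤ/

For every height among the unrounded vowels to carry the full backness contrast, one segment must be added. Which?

/i/

height            front     central   back    
high              —         ɨ         ɯ       
high-mid          e         ɘ         ɤ       
low-mid           ɛ         ɜ         ʌ       
The high row has no front member, so the gap is the high front unrounded vowel /i/.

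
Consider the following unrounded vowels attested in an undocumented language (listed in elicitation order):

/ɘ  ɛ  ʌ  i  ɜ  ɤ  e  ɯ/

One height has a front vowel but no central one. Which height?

height            front     central   back    
high              i         —         ɯ       
high-mid          e         ɘ         ɤ       
low-mid           ɛ         ɜ         ʌ       
Every height has a central member except high, where /ɨ/ would be expected.

high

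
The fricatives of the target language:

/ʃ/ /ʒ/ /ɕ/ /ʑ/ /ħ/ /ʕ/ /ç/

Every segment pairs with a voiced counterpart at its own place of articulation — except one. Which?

/ç/

Postalveolar: /ʃ/ ~ /ʒ/
Alveolo-palatal: /ɕ/ ~ /ʑ/
Pharyngeal: /ħ/ ~ /ʕ/
Palatal: only /ç/ (voiceless); no voiced partner.
So /ç/ is the unpaired segment.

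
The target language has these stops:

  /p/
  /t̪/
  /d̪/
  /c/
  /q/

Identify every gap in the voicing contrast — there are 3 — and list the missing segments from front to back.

Voiceless: /p/ (bilabial), /t̪/ (dental), /c/ (palatal), /q/ (uvular).
Voiced: /d̪/ (dental).
Gaps, from front to back: bilabial lacks voiced (/b/); palatal lacks voiced (/ɟ/); uvular lacks voiced (/ɢ/).

/b/, /ɟ/, /ɢ/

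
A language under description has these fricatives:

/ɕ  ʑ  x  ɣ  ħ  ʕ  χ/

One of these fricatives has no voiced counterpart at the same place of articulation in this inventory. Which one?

Alveolo-palatal: /ɕ/ ~ /ʑ/
Velar: /x/ ~ /ɣ/
Pharyngeal: /ħ/ ~ /ʕ/
Uvular: only /χ/ (voiceless); no voiced partner.
So /χ/ is the unpaired segment.

/χ/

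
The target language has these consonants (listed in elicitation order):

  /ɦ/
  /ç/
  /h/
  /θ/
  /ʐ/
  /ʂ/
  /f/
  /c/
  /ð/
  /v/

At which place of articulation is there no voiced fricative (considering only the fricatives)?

labiodental: voiceless /f/, voiced /v/.
dental: voiceless /θ/, voiced /ð/.
retroflex: voiceless /ʂ/, voiced /ʐ/.
palatal: voiceless /ç/, voiced —.
glottal: voiceless /h/, voiced /ɦ/.
Every place of articulation has a voiced member except palatal, where /ʝ/ would be expected.

palatal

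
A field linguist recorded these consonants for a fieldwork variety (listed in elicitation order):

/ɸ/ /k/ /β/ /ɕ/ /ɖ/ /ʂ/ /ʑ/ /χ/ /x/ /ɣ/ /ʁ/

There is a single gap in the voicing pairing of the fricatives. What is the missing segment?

/ʐ/

bilabial: voiceless /ɸ/, voiced /β/.
retroflex: voiceless /ʂ/, voiced —.
alveolo-palatal: voiceless /ɕ/, voiced /ʑ/.
velar: voiceless /x/, voiced /ɣ/.
uvular: voiceless /χ/, voiced /ʁ/.
The retroflex row has no voiced member, so the gap is the voiced retroflex fricative /ʐ/.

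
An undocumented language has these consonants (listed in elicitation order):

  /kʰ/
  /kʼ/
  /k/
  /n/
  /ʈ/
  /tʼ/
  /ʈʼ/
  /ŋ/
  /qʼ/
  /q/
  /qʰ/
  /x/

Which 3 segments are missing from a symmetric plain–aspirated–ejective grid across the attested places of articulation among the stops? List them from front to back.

place of articulation  plain     aspirated  ejective
alveolar          —         —         tʼ      
retroflex         ʈ         —         ʈʼ      
velar             k         kʰ        kʼ      
uvular            q         qʰ        qʼ      
Gaps, from front to back: alveolar lacks plain (/t/); alveolar lacks aspirated (/tʰ/); retroflex lacks aspirated (/ʈʰ/).

/t/, /tʰ/, /ʈʰ/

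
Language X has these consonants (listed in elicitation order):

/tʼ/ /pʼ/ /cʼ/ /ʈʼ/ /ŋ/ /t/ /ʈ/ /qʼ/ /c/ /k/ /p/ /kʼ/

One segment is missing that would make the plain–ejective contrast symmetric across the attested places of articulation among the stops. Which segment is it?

place of articulation  plain     ejective
bilabial          p         pʼ      
alveolar          t         tʼ      
retroflex         ʈ         ʈʼ      
palatal           c         cʼ      
velar             k         kʼ      
uvular            —         qʼ      
The uvular row has no plain member, so the gap is the plain uvular stop /q/.

/q/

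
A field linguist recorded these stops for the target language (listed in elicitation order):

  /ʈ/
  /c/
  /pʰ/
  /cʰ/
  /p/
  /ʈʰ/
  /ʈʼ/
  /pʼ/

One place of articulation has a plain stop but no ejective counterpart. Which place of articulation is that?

bilabial: plain /p/, aspirated /pʰ/, ejective /pʼ/.
retroflex: plain /ʈ/, aspirated /ʈʰ/, ejective /ʈʼ/.
palatal: plain /c/, aspirated /cʰ/, ejective —.
Every place of articulation has an ejective member except palatal, where /cʼ/ would be expected.

palatal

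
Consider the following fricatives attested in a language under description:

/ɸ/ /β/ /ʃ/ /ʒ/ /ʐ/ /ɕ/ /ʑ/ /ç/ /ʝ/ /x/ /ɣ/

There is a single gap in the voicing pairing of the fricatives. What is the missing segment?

/ʂ/

bilabial: voiceless /ɸ/, voiced /β/.
postalveolar: voiceless /ʃ/, voiced /ʒ/.
retroflex: voiceless —, voiced /ʐ/.
alveolo-palatal: voiceless /ɕ/, voiced /ʑ/.
palatal: voiceless /ç/, voiced /ʝ/.
velar: voiceless /x/, voiced /ɣ/.
The retroflex row has no voiceless member, so the gap is the voiceless retroflex fricative /ʂ/.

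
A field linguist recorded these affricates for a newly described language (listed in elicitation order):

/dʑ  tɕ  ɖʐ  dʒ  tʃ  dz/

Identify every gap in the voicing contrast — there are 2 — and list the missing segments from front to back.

Voiceless: /tʃ/ (postalveolar), /tɕ/ (alveolo-palatal).
Voiced: /dz/ (alveolar), /dʒ/ (postalveolar), /ɖʐ/ (retroflex), /dʑ/ (alveolo-palatal).
Gaps, from front to back: alveolar lacks voiceless (/ts/); retroflex lacks voiceless (/ʈʂ/).

/ts/, /ʈʂ/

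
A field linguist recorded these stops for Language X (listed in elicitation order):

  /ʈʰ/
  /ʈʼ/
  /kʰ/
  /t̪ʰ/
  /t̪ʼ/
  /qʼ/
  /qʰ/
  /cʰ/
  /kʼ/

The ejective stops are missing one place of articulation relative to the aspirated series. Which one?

palatal

dental: aspirated /t̪ʰ/, ejective /t̪ʼ/.
retroflex: aspirated /ʈʰ/, ejective /ʈʼ/.
palatal: aspirated /cʰ/, ejective —.
velar: aspirated /kʰ/, ejective /kʼ/.
uvular: aspirated /qʰ/, ejective /qʼ/.
Every place of articulation has an ejective member except palatal, where /cʼ/ would be expected.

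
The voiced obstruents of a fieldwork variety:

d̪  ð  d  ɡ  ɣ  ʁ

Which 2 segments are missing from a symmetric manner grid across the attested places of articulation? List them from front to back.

dental: stop /d̪/, fricative /ð/.
alveolar: stop /d/, fricative —.
velar: stop /ɡ/, fricative /ɣ/.
uvular: stop —, fricative /ʁ/.
Gaps, from front to back: alveolar lacks fricative (/z/); uvular lacks stop (/ɢ/).

/z/, /ɢ/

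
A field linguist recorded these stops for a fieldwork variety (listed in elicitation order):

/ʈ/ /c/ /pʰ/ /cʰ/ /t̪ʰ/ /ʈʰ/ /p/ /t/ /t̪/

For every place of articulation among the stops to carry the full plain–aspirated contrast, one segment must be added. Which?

/tʰ/

place of articulation  plain     aspirated
bilabial          p         pʰ      
dental            t̪        t̪ʰ     
alveolar          t         —       
retroflex         ʈ         ʈʰ      
palatal           c         cʰ      
The alveolar row has no aspirated member, so the gap is the aspirated alveolar stop /tʰ/.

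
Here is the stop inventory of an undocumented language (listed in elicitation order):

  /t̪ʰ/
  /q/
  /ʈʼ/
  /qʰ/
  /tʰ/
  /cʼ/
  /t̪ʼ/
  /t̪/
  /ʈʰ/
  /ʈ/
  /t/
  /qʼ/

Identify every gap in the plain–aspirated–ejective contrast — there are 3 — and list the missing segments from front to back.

/tʼ/, /c/, /cʰ/

Plain: /t̪/ (dental), /t/ (alveolar), /ʈ/ (retroflex), /q/ (uvular).
Aspirated: /t̪ʰ/ (dental), /tʰ/ (alveolar), /ʈʰ/ (retroflex), /qʰ/ (uvular).
Ejective: /t̪ʼ/ (dental), /ʈʼ/ (retroflex), /cʼ/ (palatal), /qʼ/ (uvular).
Gaps, from front to back: alveolar lacks ejective (/tʼ/); palatal lacks plain (/c/); palatal lacks aspirated (/cʰ/).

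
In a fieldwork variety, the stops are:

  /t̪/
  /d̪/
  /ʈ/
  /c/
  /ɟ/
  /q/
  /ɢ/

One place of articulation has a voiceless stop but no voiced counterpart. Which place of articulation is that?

retroflex

place of articulation  voiceless  voiced  
dental            t̪        d̪      
retroflex         ʈ         —       
palatal           c         ɟ       
uvular            q         ɢ       
Every place of articulation has a voiced member except retroflex, where /ɖ/ would be expected.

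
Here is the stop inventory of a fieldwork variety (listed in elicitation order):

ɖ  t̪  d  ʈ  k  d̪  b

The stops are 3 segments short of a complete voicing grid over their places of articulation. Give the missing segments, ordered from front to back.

place of articulation  voiceless  voiced  
bilabial          —         b       
dental            t̪        d̪      
alveolar          —         d       
retroflex         ʈ         ɖ       
velar             k         —       
Gaps, from front to back: bilabial lacks voiceless (/p/); alveolar lacks voiceless (/t/); velar lacks voiced (/ɡ/).

/p/, /t/, /ɡ/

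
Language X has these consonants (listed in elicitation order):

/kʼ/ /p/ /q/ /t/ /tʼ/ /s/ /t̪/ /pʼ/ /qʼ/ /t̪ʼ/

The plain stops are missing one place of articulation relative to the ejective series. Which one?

Plain: /p/ (bilabial), /t̪/ (dental), /t/ (alveolar), /q/ (uvular).
Ejective: /pʼ/ (bilabial), /t̪ʼ/ (dental), /tʼ/ (alveolar), /kʼ/ (velar), /qʼ/ (uvular).
Every place of articulation has a plain member except velar, where /k/ would be expected.

velar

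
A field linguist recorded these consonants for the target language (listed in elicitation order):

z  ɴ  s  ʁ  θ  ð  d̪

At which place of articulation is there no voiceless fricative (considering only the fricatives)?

Voiceless: /θ/ (dental), /s/ (alveolar).
Voiced: /ð/ (dental), /z/ (alveolar), /ʁ/ (uvular).
Every place of articulation has a voiceless member except uvular, where /χ/ would be expected.

uvular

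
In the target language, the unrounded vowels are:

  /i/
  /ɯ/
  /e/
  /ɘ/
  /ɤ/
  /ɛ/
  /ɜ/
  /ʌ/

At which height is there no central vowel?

high

high: front /i/, central —, back /ɯ/.
high-mid: front /e/, central /ɘ/, back /ɤ/.
low-mid: front /ɛ/, central /ɜ/, back /ʌ/.
Every height has a central member except high, where /ɨ/ would be expected.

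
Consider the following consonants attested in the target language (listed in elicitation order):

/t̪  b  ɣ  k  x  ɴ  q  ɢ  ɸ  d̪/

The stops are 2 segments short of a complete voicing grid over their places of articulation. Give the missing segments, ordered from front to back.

/p/, /ɡ/

bilabial: voiceless —, voiced /b/.
dental: voiceless /t̪/, voiced /d̪/.
velar: voiceless /k/, voiced —.
uvular: voiceless /q/, voiced /ɢ/.
Gaps, from front to back: bilabial lacks voiceless (/p/); velar lacks voiced (/ɡ/).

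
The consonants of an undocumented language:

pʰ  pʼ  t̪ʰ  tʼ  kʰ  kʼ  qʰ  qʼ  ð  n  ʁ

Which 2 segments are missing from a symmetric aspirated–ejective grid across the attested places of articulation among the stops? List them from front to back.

/t̪ʼ/, /tʰ/

bilabial: aspirated /pʰ/, ejective /pʼ/.
dental: aspirated /t̪ʰ/, ejective —.
alveolar: aspirated —, ejective /tʼ/.
velar: aspirated /kʰ/, ejective /kʼ/.
uvular: aspirated /qʰ/, ejective /qʼ/.
Gaps, from front to back: dental lacks ejective (/t̪ʼ/); alveolar lacks aspirated (/tʰ/).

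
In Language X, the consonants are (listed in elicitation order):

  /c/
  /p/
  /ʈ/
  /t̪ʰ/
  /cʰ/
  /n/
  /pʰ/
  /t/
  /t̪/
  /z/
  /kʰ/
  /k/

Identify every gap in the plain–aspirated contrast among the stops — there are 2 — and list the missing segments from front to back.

/tʰ/, /ʈʰ/

bilabial: plain /p/, aspirated /pʰ/.
dental: plain /t̪/, aspirated /t̪ʰ/.
alveolar: plain /t/, aspirated —.
retroflex: plain /ʈ/, aspirated —.
palatal: plain /c/, aspirated /cʰ/.
velar: plain /k/, aspirated /kʰ/.
Gaps, from front to back: alveolar lacks aspirated (/tʰ/); retroflex lacks aspirated (/ʈʰ/).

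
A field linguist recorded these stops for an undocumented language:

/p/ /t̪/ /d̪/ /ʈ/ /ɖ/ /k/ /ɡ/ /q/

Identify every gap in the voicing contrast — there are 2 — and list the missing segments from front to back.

place of articulation  voiceless  voiced  
bilabial          p         —       
dental            t̪        d̪      
retroflex         ʈ         ɖ       
velar             k         ɡ       
uvular            q         —       
Gaps, from front to back: bilabial lacks voiced (/b/); uvular lacks voiced (/ɢ/).

/b/, /ɢ/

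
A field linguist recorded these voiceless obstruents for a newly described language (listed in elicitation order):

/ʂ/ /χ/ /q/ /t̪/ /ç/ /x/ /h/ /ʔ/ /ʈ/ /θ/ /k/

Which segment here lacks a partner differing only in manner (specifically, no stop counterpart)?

/ç/

Dental: /t̪/ ~ /θ/
Retroflex: /ʈ/ ~ /ʂ/
Velar: /k/ ~ /x/
Uvular: /q/ ~ /χ/
Glottal: /ʔ/ ~ /h/
Palatal: only /ç/ (fricative); no stop partner.
So /ç/ is the unpaired segment.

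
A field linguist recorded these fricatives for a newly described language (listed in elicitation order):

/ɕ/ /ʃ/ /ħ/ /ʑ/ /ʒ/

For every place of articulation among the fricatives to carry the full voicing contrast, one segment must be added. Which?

/ʕ/

postalveolar: voiceless /ʃ/, voiced /ʒ/.
alveolo-palatal: voiceless /ɕ/, voiced /ʑ/.
pharyngeal: voiceless /ħ/, voiced —.
The pharyngeal row has no voiced member, so the gap is the voiced pharyngeal fricative /ʕ/.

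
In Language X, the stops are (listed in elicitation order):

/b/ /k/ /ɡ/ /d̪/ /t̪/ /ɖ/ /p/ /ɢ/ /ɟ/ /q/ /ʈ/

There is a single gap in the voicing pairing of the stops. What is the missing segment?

bilabial: voiceless /p/, voiced /b/.
dental: voiceless /t̪/, voiced /d̪/.
retroflex: voiceless /ʈ/, voiced /ɖ/.
palatal: voiceless —, voiced /ɟ/.
velar: voiceless /k/, voiced /ɡ/.
uvular: voiceless /q/, voiced /ɢ/.
The palatal row has no voiceless member, so the gap is the voiceless palatal stop /c/.

/c/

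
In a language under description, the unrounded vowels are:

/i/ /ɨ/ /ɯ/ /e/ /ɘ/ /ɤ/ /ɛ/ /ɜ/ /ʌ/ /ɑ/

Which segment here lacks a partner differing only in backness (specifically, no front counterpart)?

High: /i/ ~ /ɨ/ ~ /ɯ/
High-mid: /e/ ~ /ɘ/ ~ /ɤ/
Low-mid: /ɛ/ ~ /ɜ/ ~ /ʌ/
Low: only /ɑ/ (back); no front partner.
So /ɑ/ is the unpaired segment.

/ɑ/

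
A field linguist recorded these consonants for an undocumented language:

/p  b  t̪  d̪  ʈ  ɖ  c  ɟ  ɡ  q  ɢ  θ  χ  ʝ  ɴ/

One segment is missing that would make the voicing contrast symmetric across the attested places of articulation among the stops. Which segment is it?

/k/

Voiceless: /p/ (bilabial), /t̪/ (dental), /ʈ/ (retroflex), /c/ (palatal), /q/ (uvular).
Voiced: /b/ (bilabial), /d̪/ (dental), /ɖ/ (retroflex), /ɟ/ (palatal), /ɡ/ (velar), /ɢ/ (uvular).
The velar row has no voiceless member, so the gap is the voiceless velar stop /k/.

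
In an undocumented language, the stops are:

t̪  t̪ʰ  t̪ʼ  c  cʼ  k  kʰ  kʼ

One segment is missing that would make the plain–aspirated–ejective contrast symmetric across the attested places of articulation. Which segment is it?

/cʰ/

dental: plain /t̪/, aspirated /t̪ʰ/, ejective /t̪ʼ/.
palatal: plain /c/, aspirated —, ejective /cʼ/.
velar: plain /k/, aspirated /kʰ/, ejective /kʼ/.
The palatal row has no aspirated member, so the gap is the aspirated palatal stop /cʰ/.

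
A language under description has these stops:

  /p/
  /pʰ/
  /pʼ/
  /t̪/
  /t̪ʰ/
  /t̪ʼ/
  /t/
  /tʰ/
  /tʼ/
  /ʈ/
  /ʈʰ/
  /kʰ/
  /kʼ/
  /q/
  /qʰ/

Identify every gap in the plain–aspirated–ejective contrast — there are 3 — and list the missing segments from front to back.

place of articulation  plain     aspirated  ejective
bilabial          p         pʰ        pʼ      
dental            t̪        t̪ʰ       t̪ʼ     
alveolar          t         tʰ        tʼ      
retroflex         ʈ         ʈʰ        —       
velar             —         kʰ        kʼ      
uvular            q         qʰ        —       
Gaps, from front to back: retroflex lacks ejective (/ʈʼ/); velar lacks plain (/k/); uvular lacks ejective (/qʼ/).

/ʈʼ/, /k/, /qʼ/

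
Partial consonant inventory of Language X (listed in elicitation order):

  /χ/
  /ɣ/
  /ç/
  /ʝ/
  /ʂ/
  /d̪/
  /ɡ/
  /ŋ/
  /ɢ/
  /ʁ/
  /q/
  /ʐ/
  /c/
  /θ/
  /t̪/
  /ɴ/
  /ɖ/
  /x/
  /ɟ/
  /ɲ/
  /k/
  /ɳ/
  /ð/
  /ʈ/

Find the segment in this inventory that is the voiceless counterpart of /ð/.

/θ/

/ð/ is a voiced dental fricative.
The voiceless counterpart is a voiceless dental fricative — in this inventory, /θ/.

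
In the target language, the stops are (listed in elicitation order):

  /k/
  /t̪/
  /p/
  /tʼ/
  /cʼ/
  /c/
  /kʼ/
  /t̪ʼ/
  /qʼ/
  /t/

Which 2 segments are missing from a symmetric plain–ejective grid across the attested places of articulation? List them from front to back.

place of articulation  plain     ejective
bilabial          p         —       
dental            t̪        t̪ʼ     
alveolar          t         tʼ      
palatal           c         cʼ      
velar             k         kʼ      
uvular            —         qʼ      
Gaps, from front to back: bilabial lacks ejective (/pʼ/); uvular lacks plain (/q/).

/pʼ/, /q/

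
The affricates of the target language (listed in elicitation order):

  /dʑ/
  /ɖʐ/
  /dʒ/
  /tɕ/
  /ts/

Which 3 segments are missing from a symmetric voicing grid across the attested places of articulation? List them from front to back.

/dz/, /tʃ/, /ʈʂ/

alveolar: voiceless /ts/, voiced —.
postalveolar: voiceless —, voiced /dʒ/.
retroflex: voiceless —, voiced /ɖʐ/.
alveolo-palatal: voiceless /tɕ/, voiced /dʑ/.
Gaps, from front to back: alveolar lacks voiced (/dz/); postalveolar lacks voiceless (/tʃ/); retroflex lacks voiceless (/ʈʂ/).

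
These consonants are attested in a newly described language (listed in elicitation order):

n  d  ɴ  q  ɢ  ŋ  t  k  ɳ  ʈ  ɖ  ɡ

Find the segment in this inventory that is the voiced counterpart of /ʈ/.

/ɖ/

/ʈ/ is a voiceless retroflex stop.
The voiced counterpart is a voiced retroflex stop — in this inventory, /ɖ/.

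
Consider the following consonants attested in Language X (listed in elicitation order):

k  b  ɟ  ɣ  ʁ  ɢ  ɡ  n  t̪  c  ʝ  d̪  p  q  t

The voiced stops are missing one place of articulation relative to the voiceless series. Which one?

alveolar

place of articulation  voiceless  voiced  
bilabial          p         b       
dental            t̪        d̪      
alveolar          t         —       
palatal           c         ɟ       
velar             k         ɡ       
uvular            q         ɢ       
Every place of articulation has a voiced member except alveolar, where /d/ would be expected.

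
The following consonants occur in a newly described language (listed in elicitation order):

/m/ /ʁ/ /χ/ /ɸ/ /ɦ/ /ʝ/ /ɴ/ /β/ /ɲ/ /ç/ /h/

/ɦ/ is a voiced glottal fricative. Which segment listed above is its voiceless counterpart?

The voiceless counterpart is a voiceless glottal fricative — in this inventory, /h/.

/h/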